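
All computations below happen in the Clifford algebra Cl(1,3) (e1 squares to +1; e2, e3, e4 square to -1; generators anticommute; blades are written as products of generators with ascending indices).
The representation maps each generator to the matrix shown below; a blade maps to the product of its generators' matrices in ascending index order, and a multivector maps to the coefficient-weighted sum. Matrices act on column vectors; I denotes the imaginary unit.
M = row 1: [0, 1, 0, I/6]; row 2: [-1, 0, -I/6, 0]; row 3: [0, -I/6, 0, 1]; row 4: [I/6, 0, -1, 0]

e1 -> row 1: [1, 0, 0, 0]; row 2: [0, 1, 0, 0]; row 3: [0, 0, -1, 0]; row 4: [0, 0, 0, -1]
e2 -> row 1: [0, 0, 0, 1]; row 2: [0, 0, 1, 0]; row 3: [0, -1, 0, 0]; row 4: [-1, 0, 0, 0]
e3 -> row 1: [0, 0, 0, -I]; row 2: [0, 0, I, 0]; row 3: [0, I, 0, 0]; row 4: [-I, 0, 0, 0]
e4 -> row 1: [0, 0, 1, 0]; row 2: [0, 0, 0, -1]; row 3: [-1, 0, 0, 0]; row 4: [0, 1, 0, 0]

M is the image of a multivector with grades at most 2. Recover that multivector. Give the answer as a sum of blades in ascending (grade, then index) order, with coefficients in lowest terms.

Method: the blade images are trace-orthogonal — tr(rho(e_A) rho(e_B)^-1) = 4 if A = B and 0 otherwise — and rho(e_A)^-1 = (e_A)^2 * rho(e_A) with (e_A)^2 = +1 or -1, so the coefficient of e_A in the preimage is (e_A)^2 * tr(M rho(e_A))/4.
Nonzero projections over blades of grade <= 2: e3: (e3)^2 = -1, tr(M rho(e3)) = 2/3, coefficient -1/6; e2 e4: (e2 e4)^2 = -1, tr(M rho(e2 e4)) = -4, coefficient 1. Every other blade of grade <= 2 projects to 0.
Answer: -1/6*e3 + e2 e4


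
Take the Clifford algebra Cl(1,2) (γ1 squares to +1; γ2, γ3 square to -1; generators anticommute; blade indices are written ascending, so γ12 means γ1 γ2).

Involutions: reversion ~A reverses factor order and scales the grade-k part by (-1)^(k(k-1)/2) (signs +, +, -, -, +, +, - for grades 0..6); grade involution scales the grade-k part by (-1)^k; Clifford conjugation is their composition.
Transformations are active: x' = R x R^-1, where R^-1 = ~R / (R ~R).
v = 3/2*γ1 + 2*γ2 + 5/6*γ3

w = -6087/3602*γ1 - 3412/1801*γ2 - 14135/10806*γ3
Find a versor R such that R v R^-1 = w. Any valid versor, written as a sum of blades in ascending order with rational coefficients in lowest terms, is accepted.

Here q(v) = q(w) = -22/9; the classical choice R = v + w = -342/1801*γ1 + 190/1801*γ2 - 855/1801*γ3 then realises v -> w under the sandwich.
Answer: -342/1801*γ1 + 190/1801*γ2 - 855/1801*γ3


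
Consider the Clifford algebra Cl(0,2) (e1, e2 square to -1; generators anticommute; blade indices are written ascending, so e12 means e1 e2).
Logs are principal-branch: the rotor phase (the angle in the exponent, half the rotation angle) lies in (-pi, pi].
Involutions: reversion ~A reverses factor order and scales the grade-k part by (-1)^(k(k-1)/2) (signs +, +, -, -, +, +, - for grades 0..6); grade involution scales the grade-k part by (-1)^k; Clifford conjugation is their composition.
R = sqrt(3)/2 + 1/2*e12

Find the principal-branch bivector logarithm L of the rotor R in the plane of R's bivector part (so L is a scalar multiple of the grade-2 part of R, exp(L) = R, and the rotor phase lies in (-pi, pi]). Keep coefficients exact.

The scalar part of R is sqrt(3)/2, and that scalar determines the rotor phase on the principal branch; recovering the unit plane as bivector-part over sine of the phase gives L = phase * plane.
Concretely: cos(phase) = sqrt(3)/2 gives phase = ±pi/6, and since phase/sin(phase) is even the sign is immaterial: L = (phase/sin(phase)) * <R>_2 = (pi/3) * <R>_2.
Answer: pi/6*e12


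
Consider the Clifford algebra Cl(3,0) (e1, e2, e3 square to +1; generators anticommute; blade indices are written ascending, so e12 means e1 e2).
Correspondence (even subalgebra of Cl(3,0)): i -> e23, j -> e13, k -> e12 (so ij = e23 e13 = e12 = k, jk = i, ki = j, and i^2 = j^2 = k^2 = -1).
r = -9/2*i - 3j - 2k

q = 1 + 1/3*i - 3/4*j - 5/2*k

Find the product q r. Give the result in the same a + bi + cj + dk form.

In blades: q = 1 - 5/2*e12 - 3/4*e13 + 1/3*e23, r = -2*e12 - 3*e13 - 9/2*e23.
Distribute q over r term by term (generator squares from the signature, products reordered to ascending indices): (1)*r = -2*e12 - 3*e13 - 9/2*e23; (-5/2*e12)*r = -5 + 45/4*e13 - 15/2*e23; (-3/4*e13)*r = -9/4 - 27/8*e12 + 3/2*e23; (1/3*e23)*r = 3/2 - e12 + 2/3*e13.
Sum: -23/4 - 51/8*e12 + 107/12*e13 - 21/2*e23; translating back through the correspondence:
Answer: -23/4 - 21/2*i + 107/12*j - 51/8*k


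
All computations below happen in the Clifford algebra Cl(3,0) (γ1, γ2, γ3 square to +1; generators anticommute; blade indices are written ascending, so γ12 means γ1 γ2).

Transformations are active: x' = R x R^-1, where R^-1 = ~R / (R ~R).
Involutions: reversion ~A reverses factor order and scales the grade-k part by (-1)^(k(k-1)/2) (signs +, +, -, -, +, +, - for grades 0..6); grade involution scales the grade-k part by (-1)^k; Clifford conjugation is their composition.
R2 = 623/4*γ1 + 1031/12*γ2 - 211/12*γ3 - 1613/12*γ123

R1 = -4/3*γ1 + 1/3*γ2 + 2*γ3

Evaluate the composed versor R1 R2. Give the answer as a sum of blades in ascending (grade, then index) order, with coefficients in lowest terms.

Distribute over the terms of R1 (each basis-blade product reordered to ascending indices, repeated generators contracted through their squares):
(-4/3*γ1) R2 = -623/3 - 1031/9*γ12 + 211/9*γ13 + 1613/9*γ23
(1/3*γ2) R2 = 1031/36 - 623/12*γ12 + 1613/36*γ13 - 211/36*γ23
(2*γ3) R2 = -211/6 - 1613/6*γ12 - 623/2*γ13 - 1031/6*γ23
Summing the partial products and collecting blades:
Answer: -7711/36 - 15671/36*γ12 - 973/4*γ13 + 55/36*γ23


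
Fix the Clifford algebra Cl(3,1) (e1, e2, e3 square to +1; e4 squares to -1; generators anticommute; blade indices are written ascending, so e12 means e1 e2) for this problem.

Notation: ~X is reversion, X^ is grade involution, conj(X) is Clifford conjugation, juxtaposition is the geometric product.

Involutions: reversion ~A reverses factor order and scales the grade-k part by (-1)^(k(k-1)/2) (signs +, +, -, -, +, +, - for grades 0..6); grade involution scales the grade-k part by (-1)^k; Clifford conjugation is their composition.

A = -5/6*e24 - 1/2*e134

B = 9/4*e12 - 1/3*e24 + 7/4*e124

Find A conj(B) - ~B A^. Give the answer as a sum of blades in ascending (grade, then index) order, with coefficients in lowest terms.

first term: -5/18 - 35/24*e1 - 15/8*e14 + 7/8*e23 + 1/6*e123 + 9/8*e234
second term: -5/18 + 35/24*e1 + 15/8*e14 - 7/8*e23 + 1/6*e123 + 9/8*e234
Answer: -35/12*e1 - 15/4*e14 + 7/4*e23


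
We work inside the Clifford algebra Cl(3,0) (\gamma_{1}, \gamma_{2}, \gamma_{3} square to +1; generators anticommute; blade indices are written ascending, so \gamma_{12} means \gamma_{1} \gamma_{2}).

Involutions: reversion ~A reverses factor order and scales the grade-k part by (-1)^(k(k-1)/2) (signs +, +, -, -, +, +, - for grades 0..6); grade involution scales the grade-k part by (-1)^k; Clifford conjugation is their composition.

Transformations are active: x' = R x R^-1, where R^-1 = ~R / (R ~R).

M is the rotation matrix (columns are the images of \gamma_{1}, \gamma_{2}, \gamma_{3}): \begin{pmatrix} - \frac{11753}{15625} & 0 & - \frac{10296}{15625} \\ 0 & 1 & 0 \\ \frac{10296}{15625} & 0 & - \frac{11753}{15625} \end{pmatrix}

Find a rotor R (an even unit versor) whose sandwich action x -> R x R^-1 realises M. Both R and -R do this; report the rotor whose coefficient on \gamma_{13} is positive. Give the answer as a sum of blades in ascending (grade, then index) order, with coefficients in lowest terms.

Method: write R = a + b12*\gamma_{12} + b13*\gamma_{13} + b23*\gamma_{23} with a^2 + b12^2 + b13^2 + b23^2 = 1 (so R^-1 = ~R). Expanding the columns R e_j ~R gives tr M = 4a^2 - 1 and, from the antisymmetric part, M21 - M12 = -4a*b12, M13 - M31 = 4a*b13, M32 - M23 = -4a*b23.
Here tr M = -\frac{7881}{15625}, so a^2 = (1 + tr M)/4 = \frac{1936}{15625} and a = ±\frac{44}{125}. Taking a = \frac{44}{125}: M21 - M12 = 0, M13 - M31 = -\frac{20592}{15625}, M32 - M23 = 0, giving b12 = 0, b13 = -\frac{117}{125}, b23 = 0, i.e. R = \frac{44}{125} - \frac{117}{125} \gamma_{13}.
Its \gamma_{13} coefficient is negative, so report the other preimage -R.
Answer: -\frac{44}{125} + \frac{117}{125} \gamma_{13}. Key observation: the double cover Spin(3) -> SO(3) sends R and -R to the same matrix (trace -\frac{7881}{15625} here), so the stated sign of the \gamma_{13} coefficient is what selects one sheet.


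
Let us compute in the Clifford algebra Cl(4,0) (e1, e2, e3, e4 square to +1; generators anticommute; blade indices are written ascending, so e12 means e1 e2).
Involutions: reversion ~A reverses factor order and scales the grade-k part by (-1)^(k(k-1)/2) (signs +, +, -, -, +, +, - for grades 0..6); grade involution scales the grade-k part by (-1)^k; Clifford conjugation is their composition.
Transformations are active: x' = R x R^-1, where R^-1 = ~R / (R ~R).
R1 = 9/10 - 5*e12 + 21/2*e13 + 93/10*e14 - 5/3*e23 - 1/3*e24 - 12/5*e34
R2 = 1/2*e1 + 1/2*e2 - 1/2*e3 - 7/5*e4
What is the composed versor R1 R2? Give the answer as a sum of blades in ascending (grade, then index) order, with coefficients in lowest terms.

Distribute over the terms of R2 (each basis-blade product reordered to ascending indices, repeated generators contracted through their squares):
R1 (1/2*e1) = 9/20*e1 + 5/2*e2 - 21/4*e3 - 93/20*e4 - 5/6*e123 - 1/6*e124 - 6/5*e134
R1 (1/2*e2) = -5/2*e1 + 9/20*e2 + 5/6*e3 + 1/6*e4 - 21/4*e123 - 93/20*e124 - 6/5*e234
R1 (-1/2*e3) = -21/4*e1 + 5/6*e2 - 9/20*e3 - 6/5*e4 + 5/2*e123 + 93/20*e134 - 1/6*e234
R1 (-7/5*e4) = -651/50*e1 + 7/15*e2 + 84/25*e3 - 63/50*e4 + 7*e124 - 147/10*e134 + 7/3*e234
Summing the partial products and collecting blades:
Answer: -508/25*e1 + 17/4*e2 - 113/75*e3 - 2083/300*e4 - 43/12*e123 + 131/60*e124 - 45/4*e134 + 29/30*e234


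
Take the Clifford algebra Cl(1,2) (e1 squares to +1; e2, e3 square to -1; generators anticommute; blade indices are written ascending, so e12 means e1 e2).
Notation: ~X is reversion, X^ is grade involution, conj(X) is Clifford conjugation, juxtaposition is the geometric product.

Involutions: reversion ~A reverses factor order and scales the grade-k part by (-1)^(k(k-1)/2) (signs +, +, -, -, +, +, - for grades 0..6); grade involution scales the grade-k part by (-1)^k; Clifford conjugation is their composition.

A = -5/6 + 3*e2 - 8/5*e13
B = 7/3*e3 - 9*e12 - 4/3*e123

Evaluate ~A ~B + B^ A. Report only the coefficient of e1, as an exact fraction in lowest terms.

first term: 349/15*e1 - 32/15*e2 - 35/18*e3 - 15/2*e12 + 4*e13 + 107/5*e23 - 10/9*e123
second term: 461/15*e1 + 32/15*e2 + 35/18*e3 + 15/2*e12 + 4*e13 - 37/5*e23 - 10/9*e123
Answer: 54


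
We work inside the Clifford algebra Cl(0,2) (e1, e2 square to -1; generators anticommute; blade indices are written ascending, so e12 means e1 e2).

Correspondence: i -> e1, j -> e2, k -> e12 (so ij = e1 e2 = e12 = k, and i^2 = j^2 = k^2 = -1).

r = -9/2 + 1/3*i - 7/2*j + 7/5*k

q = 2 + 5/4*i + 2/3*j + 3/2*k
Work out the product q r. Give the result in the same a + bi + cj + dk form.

In blades: q = 2 + 5/4*e1 + 2/3*e2 + 3/2*e12, r = -9/2 + 1/3*e1 - 7/2*e2 + 7/5*e12.
Distribute q over r term by term (generator squares from the signature, products reordered to ascending indices): (2)*r = -9 + 2/3*e1 - 7*e2 + 14/5*e12; (5/4*e1)*r = -5/12 - 45/8*e1 - 7/4*e2 - 35/8*e12; (2/3*e2)*r = 7/3 + 14/15*e1 - 3*e2 - 2/9*e12; (3/2*e12)*r = -21/10 + 21/4*e1 + 1/2*e2 - 27/4*e12.
Sum: -551/60 + 49/40*e1 - 45/4*e2 - 3077/360*e12; translating back through the correspondence:
Answer: -551/60 + 49/40*i - 45/4*j - 3077/360*k


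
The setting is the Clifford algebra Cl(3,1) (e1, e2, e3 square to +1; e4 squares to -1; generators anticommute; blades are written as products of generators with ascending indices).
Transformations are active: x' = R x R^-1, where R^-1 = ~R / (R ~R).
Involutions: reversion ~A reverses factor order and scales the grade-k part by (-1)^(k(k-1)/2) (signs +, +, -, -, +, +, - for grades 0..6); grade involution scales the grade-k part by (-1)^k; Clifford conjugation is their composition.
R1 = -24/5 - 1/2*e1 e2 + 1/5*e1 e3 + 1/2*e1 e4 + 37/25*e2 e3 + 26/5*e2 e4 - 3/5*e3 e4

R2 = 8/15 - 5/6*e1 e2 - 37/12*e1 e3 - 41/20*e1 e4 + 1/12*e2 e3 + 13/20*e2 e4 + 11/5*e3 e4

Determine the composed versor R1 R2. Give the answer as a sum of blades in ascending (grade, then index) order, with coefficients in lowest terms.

Distribute over the grade parts of R1 (each basis-blade product reordered to ascending indices, repeated generators contracted through their squares):
<R1>_0 (= -24/5) R2 = -64/25 + 4*e1 e2 + 74/5*e1 e3 + 246/25*e1 e4 - 2/5*e2 e3 - 78/25*e2 e4 - 264/25*e3 e4
<R1>_2 (= -1/2*e1 e2 + 1/5*e1 e3 + 1/2*e1 e4 + 37/25*e2 e3 + 26/5*e2 e4 - 3/5*e3 e4) R2 = 667/600 + 3683/600*e1 e2 + 701/600*e1 e3 + 573/200*e1 e4 + 10911/1000*e2 e3 + 13913/3000*e2 e4 - 5941/3000*e3 e4 + 12311/1000*e1 e2 e3 e4
Summing the partial products and collecting blades:
Answer: -869/600 + 6083/600*e1 e2 + 9581/600*e1 e3 + 2541/200*e1 e4 + 10511/1000*e2 e3 + 4553/3000*e2 e4 - 37621/3000*e3 e4 + 12311/1000*e1 e2 e3 e4


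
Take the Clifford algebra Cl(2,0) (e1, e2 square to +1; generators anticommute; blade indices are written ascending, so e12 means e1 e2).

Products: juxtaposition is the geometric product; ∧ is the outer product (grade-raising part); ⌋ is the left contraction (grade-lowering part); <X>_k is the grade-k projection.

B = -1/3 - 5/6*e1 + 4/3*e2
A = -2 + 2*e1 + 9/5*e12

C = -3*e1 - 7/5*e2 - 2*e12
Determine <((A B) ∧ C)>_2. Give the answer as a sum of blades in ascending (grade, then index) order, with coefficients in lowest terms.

step 1: -1 + 17/5*e1 - 7/6*e2 + 31/15*e12
step 2: 3*e1 + 7/5*e2 - 313/50*e12
step 3: -313/50*e12
Answer: -313/50*e12


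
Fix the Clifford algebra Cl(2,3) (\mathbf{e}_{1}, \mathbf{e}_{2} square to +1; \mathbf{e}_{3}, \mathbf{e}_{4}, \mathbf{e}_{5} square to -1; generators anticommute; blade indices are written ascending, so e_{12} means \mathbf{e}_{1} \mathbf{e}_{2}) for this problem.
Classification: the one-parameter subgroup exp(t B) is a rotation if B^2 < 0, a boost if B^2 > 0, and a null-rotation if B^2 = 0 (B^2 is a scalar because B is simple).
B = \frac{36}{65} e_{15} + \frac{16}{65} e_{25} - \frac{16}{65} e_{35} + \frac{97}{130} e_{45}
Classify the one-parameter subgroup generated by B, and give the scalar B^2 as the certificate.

B^2 term by term: the squares give (\frac{36}{65})^2*(e_{15})^2 + (\frac{16}{65})^2*(e_{25})^2 + (-\frac{16}{65})^2*(e_{35})^2 + (\frac{97}{130})^2*(e_{45})^2 = \frac{1296}{4225}*(+1) + \frac{256}{4225}*(+1) + \frac{256}{4225}*(-1) + \frac{9409}{16900}*(-1) = -\frac{1}{4} (each basis 2-blade squares to minus the product of its generators' squares); cross terms between blades sharing an index anticommute and cancel. So B^2 = -\frac{1}{4}.
Answer: rotation, certificate B^2 = -\frac{1}{4}. Because -\frac{1}{4} is invariant under every versor sandwich, the classification follows from its sign alone.


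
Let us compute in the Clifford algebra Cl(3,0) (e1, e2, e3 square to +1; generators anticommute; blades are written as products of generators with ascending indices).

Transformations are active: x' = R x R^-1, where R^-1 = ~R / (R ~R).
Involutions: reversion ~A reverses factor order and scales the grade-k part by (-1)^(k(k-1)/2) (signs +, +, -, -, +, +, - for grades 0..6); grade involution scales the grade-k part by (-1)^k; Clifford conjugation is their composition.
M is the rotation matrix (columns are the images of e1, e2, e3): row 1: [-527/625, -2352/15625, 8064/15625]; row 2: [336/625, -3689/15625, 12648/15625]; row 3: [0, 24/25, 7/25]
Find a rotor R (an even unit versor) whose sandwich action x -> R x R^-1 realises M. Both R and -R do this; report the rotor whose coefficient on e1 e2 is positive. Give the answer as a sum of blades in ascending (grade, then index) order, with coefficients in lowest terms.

Method: write R = a + b12*e1 e2 + b13*e1 e3 + b23*e2 e3 with a^2 + b12^2 + b13^2 + b23^2 = 1 (so R^-1 = ~R). Expanding the columns R e_j ~R gives tr M = 4a^2 - 1 and, from the antisymmetric part, M21 - M12 = -4a*b12, M13 - M31 = 4a*b13, M32 - M23 = -4a*b23.
Here tr M = -12489/15625, so a^2 = (1 + tr M)/4 = 784/15625 and a = ±28/125. Taking a = 28/125: M21 - M12 = 10752/15625, M13 - M31 = 8064/15625, M32 - M23 = 2352/15625, giving b12 = -96/125, b13 = 72/125, b23 = -21/125, i.e. R = 28/125 - 96/125*e1 e2 + 72/125*e1 e3 - 21/125*e2 e3.
Its e1 e2 coefficient is negative, so report the other preimage -R.
Answer: -28/125 + 96/125*e1 e2 - 72/125*e1 e3 + 21/125*e2 e3. Why the constraint matters: R and -R act identically through the sandwich — M has trace -12489/15625 either way — so only the sign condition on e1 e2 picks one of the two preimages.


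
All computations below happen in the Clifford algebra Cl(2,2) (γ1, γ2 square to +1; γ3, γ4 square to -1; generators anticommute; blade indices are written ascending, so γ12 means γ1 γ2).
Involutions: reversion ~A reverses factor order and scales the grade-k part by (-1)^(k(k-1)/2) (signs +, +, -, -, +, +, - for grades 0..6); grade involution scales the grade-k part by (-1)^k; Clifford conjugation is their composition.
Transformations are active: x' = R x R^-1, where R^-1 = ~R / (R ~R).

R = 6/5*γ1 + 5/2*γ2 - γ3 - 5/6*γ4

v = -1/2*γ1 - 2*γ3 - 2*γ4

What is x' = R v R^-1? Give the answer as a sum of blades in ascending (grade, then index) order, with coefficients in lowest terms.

~R = 6/5*γ1 + 5/2*γ2 - γ3 - 5/6*γ4, and R ~R = 1349/225, so R^-1 = ~R / (1349/225).
R v = -64/15 + 5/4*γ12 - 29/10*γ13 - 169/60*γ14 - 5*γ23 - 5*γ24 + 1/3*γ34
Answer: -3259/2698*γ1 - 4800/1349*γ2 + 4618/1349*γ3 + 4298/1349*γ4


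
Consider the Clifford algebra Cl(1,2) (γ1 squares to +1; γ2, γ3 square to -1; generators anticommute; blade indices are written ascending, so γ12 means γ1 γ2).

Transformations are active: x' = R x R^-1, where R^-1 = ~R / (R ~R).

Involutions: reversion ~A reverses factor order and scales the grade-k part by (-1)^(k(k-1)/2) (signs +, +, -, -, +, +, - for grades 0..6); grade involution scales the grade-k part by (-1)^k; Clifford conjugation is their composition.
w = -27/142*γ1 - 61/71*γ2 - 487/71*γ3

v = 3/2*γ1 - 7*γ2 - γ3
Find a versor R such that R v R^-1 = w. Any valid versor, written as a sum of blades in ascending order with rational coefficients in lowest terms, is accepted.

Take R = v + w = 93/71*γ1 - 558/71*γ2 - 558/71*γ3. Because q(v) = q(w) = -191/4, conjugation by R sends v exactly to w.
Answer: 93/71*γ1 - 558/71*γ2 - 558/71*γ3


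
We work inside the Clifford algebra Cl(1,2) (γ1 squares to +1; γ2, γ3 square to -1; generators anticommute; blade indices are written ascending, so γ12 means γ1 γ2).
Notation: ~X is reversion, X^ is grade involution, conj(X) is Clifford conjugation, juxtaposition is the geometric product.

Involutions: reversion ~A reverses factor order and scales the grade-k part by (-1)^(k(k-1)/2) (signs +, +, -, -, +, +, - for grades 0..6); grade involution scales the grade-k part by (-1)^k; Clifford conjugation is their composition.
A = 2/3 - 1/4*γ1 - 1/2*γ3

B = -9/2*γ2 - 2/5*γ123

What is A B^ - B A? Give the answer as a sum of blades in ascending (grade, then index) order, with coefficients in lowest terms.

first term: 3*γ2 - 37/40*γ12 + 43/20*γ23 + 4/15*γ123
second term: -3*γ2 - 53/40*γ12 + 47/20*γ23 - 4/15*γ123
Answer: 6*γ2 + 2/5*γ12 - 1/5*γ23 + 8/15*γ123


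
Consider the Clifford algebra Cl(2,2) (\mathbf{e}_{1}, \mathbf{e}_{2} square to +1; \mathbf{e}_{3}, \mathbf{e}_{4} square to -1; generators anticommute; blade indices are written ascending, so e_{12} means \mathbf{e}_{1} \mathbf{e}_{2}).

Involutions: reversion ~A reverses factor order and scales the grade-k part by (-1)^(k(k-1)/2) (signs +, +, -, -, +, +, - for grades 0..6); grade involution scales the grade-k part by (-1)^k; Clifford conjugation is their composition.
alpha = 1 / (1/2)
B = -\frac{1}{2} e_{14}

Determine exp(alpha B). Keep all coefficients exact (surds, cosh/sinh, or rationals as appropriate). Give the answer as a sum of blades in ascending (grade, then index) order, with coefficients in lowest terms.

B^2 = (-\frac{1}{2})^2*(e_{14})^2 = \frac{1}{4}*(+1) = \frac{1}{4} (a basis 2-blade squares to minus the product of its generators' squares).
B^2 = \frac{1}{4} — the series telescopes hyperbolically here: l = \frac{1}{2}, alpha*l = 1, so exp(alpha B) = cosh(1) + (sinh(1)/(\frac{1}{2}))*B = \cosh{\left(1 \right)} + (2 \sinh{\left(1 \right)})*B.
Answer: \cosh{\left(1 \right)} - \sinh{\left(1 \right)} e_{14}


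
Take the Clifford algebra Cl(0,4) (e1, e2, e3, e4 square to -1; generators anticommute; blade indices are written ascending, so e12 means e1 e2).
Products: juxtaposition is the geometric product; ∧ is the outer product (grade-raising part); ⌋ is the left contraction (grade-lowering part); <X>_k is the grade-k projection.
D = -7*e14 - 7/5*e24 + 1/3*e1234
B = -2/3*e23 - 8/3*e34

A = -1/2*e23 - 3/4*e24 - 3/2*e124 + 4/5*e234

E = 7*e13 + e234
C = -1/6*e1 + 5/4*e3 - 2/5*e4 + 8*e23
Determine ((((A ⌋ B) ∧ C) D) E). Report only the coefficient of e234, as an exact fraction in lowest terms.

step 1: -1/3
step 2: 1/18*e1 - 5/12*e3 + 2/15*e4 - 8/3*e23
step 3: -14/15*e1 - 14/75*e2 + 7/18*e4 + 8/9*e14 + 56/15*e34 + 2/45*e123 + 11/180*e124 - 35/12*e134 - 65/108*e234 + 56/3*e1234
step 4: -65/108 + 56/3*e1 - 154/45*e2 + 98/15*e3 + 245/12*e4 + 35/12*e12 + 11/180*e13 + 1174/45*e14 - 7/18*e23 + 392/3*e24 - 1358/225*e34 + 94/225*e123 + 455/108*e124 + 49/18*e134 + 77/180*e234 - 14/15*e1234
Answer: 77/180


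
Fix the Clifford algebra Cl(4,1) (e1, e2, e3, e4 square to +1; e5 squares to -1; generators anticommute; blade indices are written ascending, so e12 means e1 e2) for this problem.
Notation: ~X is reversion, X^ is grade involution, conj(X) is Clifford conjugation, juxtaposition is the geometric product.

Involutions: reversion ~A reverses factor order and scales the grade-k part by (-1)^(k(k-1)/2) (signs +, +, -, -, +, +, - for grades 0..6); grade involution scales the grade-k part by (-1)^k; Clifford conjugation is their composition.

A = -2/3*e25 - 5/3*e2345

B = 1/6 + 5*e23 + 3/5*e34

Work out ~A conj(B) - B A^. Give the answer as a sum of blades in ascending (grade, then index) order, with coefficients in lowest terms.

first term: -8/9*e25 - 10/3*e35 - 25/3*e45 - 61/90*e2345
second term: 8/9*e25 + 10/3*e35 + 25/3*e45 - 61/90*e2345
Answer: -16/9*e25 - 20/3*e35 - 50/3*e45


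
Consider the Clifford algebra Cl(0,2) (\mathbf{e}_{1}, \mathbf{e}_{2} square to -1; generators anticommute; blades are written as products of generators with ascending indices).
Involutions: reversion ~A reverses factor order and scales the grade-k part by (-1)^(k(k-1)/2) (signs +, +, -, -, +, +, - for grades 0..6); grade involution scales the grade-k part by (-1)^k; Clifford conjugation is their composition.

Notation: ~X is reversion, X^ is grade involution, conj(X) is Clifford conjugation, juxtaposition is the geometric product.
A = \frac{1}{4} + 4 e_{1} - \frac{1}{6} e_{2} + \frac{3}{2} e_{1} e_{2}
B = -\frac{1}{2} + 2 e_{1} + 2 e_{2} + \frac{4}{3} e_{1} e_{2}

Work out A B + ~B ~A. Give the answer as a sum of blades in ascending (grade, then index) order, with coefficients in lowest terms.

first term: -\frac{235}{24} - \frac{85}{18} e_{1} - \frac{7}{4} e_{2} + \frac{95}{12} e_{1} e_{2}
second term: -\frac{235}{24} - \frac{85}{18} e_{1} - \frac{7}{4} e_{2} - \frac{95}{12} e_{1} e_{2}
Answer: -\frac{235}{12} - \frac{85}{9} e_{1} - \frac{7}{2} e_{2}


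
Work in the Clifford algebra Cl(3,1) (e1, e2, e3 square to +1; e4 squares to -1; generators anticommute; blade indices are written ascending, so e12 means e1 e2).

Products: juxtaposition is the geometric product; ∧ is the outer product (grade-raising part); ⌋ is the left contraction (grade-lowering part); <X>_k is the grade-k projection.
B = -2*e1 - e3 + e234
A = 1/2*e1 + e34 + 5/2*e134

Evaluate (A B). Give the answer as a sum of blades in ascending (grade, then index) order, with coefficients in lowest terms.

step 1: -1 + e2 + e4 + 5/2*e12 - 1/2*e13 + 5/2*e14 - 5*e34 - 2*e134 + 1/2*e1234
Answer: -1 + e2 + e4 + 5/2*e12 - 1/2*e13 + 5/2*e14 - 5*e34 - 2*e134 + 1/2*e1234


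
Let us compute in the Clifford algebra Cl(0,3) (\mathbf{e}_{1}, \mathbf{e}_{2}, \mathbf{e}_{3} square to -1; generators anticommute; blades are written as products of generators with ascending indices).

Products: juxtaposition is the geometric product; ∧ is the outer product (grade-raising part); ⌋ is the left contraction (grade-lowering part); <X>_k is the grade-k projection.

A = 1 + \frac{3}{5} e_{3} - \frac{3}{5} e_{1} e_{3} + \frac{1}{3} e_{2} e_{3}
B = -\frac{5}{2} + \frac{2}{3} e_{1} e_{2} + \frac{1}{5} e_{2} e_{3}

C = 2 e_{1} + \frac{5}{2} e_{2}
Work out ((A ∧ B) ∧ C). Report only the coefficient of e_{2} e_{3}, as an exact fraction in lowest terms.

step 1: -\frac{5}{2} - \frac{3}{2} e_{3} + \frac{2}{3} e_{1} e_{2} + \frac{3}{2} e_{1} e_{3} - \frac{19}{30} e_{2} e_{3} + \frac{2}{5} e_{1} e_{2} e_{3}
step 2: -5 e_{1} - \frac{25}{4} e_{2} + 3 e_{1} e_{3} + \frac{15}{4} e_{2} e_{3} - \frac{301}{60} e_{1} e_{2} e_{3}
Answer: \frac{15}{4}


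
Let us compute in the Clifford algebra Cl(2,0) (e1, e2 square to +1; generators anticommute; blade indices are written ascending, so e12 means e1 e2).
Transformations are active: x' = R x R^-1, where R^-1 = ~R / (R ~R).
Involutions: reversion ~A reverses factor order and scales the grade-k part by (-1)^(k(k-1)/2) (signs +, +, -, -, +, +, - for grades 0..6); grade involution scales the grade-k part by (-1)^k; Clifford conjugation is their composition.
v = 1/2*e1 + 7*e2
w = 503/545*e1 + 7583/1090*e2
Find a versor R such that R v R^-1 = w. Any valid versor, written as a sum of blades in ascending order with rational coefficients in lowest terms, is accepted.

Why this works: both vectors square to 197/4, so q(v) = q(w) and R = v + w = 1551/1090*e1 + 15213/1090*e2 carries v to w — its own direction survives, the complement (v - w)/2 flips.
Answer: 1551/1090*e1 + 15213/1090*e2


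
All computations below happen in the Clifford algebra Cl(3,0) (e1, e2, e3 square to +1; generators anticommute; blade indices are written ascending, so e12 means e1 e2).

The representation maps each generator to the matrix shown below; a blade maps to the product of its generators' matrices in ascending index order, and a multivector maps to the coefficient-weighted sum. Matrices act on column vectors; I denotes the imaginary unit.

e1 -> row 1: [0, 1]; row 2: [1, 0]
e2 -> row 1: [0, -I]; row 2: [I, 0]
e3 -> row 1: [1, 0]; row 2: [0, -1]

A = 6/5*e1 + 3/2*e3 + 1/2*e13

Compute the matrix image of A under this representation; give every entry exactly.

Bivector images (products of the table entries): rho(e13) = rho(e1)rho(e3) = row 1: [0, -1]; row 2: [1, 0].
M = (6/5)*rho(e1) + (3/2)*rho(e3) + (1/2)*rho(e13), summed entrywise:
Answer: row 1: [3/2, 7/10]; row 2: [17/10, -3/2]


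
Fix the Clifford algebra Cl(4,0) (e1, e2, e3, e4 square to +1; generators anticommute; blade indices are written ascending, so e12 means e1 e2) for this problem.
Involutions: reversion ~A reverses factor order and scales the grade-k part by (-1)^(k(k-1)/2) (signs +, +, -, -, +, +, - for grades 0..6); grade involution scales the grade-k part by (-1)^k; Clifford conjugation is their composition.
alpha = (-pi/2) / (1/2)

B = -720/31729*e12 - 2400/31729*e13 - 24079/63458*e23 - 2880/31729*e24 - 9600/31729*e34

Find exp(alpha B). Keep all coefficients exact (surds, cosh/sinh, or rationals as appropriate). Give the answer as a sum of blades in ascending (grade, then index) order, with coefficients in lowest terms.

B^2 term by term: the squares give (-720/31729)^2*(e12)^2 + (-2400/31729)^2*(e13)^2 + (-24079/63458)^2*(e23)^2 + (-2880/31729)^2*(e24)^2 + (-9600/31729)^2*(e34)^2 = 518400/1006729441*(-1) + 5760000/1006729441*(-1) + 579798241/4026917764*(-1) + 8294400/1006729441*(-1) + 92160000/1006729441*(-1) = -1/4 (each basis 2-blade squares to minus the product of its generators' squares); cross terms between blades sharing an index anticommute and cancel; the commuting (index-disjoint) pairs give grade-4 terms 2*c*c'*(blade product), which cancel blade by blade — e1234: 13824000/1006729441 - 13824000/1006729441 = 0 — confirming B is simple. So B^2 = -1/4.
B^2 = -1/4 — circular case — the even/odd split gives cos and sin: l = 1/2, alpha*l = -pi/2, so exp(alpha B) = cos(-pi/2) + (sin(-pi/2)/(1/2))*B = 0 + (-2)*B.
Answer: 1440/31729*e12 + 4800/31729*e13 + 24079/31729*e23 + 5760/31729*e24 + 19200/31729*e34


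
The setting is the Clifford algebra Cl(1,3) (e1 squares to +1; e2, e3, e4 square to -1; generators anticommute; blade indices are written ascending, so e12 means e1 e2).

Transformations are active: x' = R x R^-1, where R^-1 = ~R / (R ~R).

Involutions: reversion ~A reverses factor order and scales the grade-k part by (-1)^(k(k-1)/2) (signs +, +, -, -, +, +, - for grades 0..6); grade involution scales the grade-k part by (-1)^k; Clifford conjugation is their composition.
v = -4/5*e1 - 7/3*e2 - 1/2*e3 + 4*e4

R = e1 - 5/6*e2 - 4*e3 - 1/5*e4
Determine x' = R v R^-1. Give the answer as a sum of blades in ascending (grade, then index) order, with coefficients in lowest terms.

~R = e1 - 5/6*e2 - 4*e3 - 1/5*e4, and R ~R = -14161/900, so R^-1 = ~R / (-14161/900).
R v = -71/18 - 3*e12 - 37/10*e13 + 96/25*e14 - 107/12*e23 - 19/5*e24 - 161/10*e34
Answer: 92144/70805*e1 + 81377/42483*e2 - 42639/28322*e3 - 58064/14161*e4


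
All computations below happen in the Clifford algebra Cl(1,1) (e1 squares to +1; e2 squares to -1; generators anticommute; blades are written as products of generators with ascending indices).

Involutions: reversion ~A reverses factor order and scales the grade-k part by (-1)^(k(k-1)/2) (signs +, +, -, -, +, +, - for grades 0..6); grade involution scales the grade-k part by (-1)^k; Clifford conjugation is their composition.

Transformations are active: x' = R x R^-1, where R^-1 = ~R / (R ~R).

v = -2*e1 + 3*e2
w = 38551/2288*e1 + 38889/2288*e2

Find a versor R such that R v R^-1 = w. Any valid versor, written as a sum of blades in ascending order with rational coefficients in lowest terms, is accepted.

Equal squares first: v^2 = w^2 = -5. Then v + w = 33975/2288*e1 + 45753/2288*e2 is a versor taking v to w, provided it is invertible.
Answer: 33975/2288*e1 + 45753/2288*e2


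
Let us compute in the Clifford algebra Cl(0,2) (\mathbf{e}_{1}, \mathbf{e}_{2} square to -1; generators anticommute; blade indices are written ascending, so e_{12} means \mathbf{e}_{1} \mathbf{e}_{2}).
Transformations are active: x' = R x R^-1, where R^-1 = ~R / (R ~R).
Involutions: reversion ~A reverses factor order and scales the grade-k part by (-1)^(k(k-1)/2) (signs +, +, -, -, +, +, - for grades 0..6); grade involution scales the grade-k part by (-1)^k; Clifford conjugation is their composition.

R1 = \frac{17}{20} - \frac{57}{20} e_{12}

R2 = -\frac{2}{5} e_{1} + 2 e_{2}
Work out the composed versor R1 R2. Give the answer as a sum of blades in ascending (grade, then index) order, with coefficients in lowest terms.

Distribute over the terms of R1 (each basis-blade product reordered to ascending indices, repeated generators contracted through their squares):
(\frac{17}{20}) R2 = -\frac{17}{50} e_{1} + \frac{17}{10} e_{2}
(-\frac{57}{20} e_{12}) R2 = \frac{57}{10} e_{1} + \frac{57}{50} e_{2}
Summing the partial products and collecting blades:
Answer: \frac{134}{25} e_{1} + \frac{71}{25} e_{2}


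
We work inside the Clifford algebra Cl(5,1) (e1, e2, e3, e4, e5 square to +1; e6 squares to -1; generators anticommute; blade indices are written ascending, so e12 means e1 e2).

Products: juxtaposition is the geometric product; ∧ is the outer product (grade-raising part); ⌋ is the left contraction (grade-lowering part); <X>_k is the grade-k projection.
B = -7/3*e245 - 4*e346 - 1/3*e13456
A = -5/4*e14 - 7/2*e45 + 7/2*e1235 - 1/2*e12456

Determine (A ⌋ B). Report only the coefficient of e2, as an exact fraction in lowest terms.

step 1: -49/6*e2 - 7/6*e136 + 5/12*e356
Answer: -49/6


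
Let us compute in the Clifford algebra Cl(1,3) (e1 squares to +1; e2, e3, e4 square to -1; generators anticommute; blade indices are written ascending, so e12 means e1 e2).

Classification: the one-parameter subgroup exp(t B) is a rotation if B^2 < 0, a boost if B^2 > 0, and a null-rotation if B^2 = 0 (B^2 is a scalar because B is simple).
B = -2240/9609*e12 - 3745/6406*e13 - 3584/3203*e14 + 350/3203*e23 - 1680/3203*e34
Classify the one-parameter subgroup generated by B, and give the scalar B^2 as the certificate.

B^2 term by term: the squares give (-2240/9609)^2*(e12)^2 + (-3745/6406)^2*(e13)^2 + (-3584/3203)^2*(e14)^2 + (350/3203)^2*(e23)^2 + (-1680/3203)^2*(e34)^2 = 5017600/92332881*(+1) + 14025025/41036836*(+1) + 12845056/10259209*(+1) + 122500/10259209*(-1) + 2822400/10259209*(-1) = 49/36 (each basis 2-blade squares to minus the product of its generators' squares); cross terms between blades sharing an index anticommute and cancel; the commuting (index-disjoint) pairs give grade-4 terms 2*c*c'*(blade product), which cancel blade by blade — e1234: 2508800/10259209 - 2508800/10259209 = 0 — confirming B is simple. So B^2 = 49/36.
Answer: boost, certificate B^2 = 49/36. Check the certificate: B^2 = 49/36, and that sign is decisive whatever form B takes.


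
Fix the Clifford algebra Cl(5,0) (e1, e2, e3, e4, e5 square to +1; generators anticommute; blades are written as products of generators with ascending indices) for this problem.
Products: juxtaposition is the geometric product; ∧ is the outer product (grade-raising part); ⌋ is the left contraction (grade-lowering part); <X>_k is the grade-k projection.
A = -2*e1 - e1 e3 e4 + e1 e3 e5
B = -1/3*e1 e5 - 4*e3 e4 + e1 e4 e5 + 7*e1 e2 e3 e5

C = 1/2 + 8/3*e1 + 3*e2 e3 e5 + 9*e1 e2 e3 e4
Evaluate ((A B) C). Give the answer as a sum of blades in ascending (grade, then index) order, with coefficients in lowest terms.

step 1: -4*e1 - 7*e2 - 1/3*e3 + 2/3*e5 - e3 e4 - e3 e5 - 2*e4 e5 + 8*e1 e3 e4 - 4*e1 e4 e5 - 14*e2 e3 e5 + 7*e2 e4 e5 + 1/3*e3 e4 e5
step 2: 94/3 - 2*e1 - 145/2*e2 - 1/6*e3 + 1/3*e5 + 83/3*e1 e2 + 8/9*e1 e3 - 16/9*e1 e5 + 2*e2 e3 - e2 e4 + e2 e5 + 251/6*e3 e4 - 43/2*e3 e5 - 35/3*e4 e5 - 3*e1 e2 e4 - 3*e1 e2 e5 + 193/3*e1 e3 e4 + 181/3*e1 e3 e5 + 356/3*e1 e4 e5 - 42*e2 e3 e4 + 29*e2 e3 e5 + 13/2*e2 e4 e5 + 1/6*e3 e4 e5 - 12*e1 e2 e3 e4 + 130/3*e1 e2 e3 e5 - 155/3*e1 e2 e4 e5 - 8/9*e1 e3 e4 e5 + 6*e1 e2 e3 e4 e5
Answer: 94/3 - 2*e1 - 145/2*e2 - 1/6*e3 + 1/3*e5 + 83/3*e1 e2 + 8/9*e1 e3 - 16/9*e1 e5 + 2*e2 e3 - e2 e4 + e2 e5 + 251/6*e3 e4 - 43/2*e3 e5 - 35/3*e4 e5 - 3*e1 e2 e4 - 3*e1 e2 e5 + 193/3*e1 e3 e4 + 181/3*e1 e3 e5 + 356/3*e1 e4 e5 - 42*e2 e3 e4 + 29*e2 e3 e5 + 13/2*e2 e4 e5 + 1/6*e3 e4 e5 - 12*e1 e2 e3 e4 + 130/3*e1 e2 e3 e5 - 155/3*e1 e2 e4 e5 - 8/9*e1 e3 e4 e5 + 6*e1 e2 e3 e4 e5


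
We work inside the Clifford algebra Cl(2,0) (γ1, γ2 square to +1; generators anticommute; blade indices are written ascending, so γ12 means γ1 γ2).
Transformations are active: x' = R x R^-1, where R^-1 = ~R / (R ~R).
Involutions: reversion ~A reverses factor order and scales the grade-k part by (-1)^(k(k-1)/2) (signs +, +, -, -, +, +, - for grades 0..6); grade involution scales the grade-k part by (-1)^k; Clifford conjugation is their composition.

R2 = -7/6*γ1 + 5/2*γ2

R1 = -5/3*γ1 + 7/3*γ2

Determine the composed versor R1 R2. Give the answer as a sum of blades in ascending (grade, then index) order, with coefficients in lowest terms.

Distribute over the terms of R1 (each basis-blade product reordered to ascending indices, repeated generators contracted through their squares):
(-5/3*γ1) R2 = 35/18 - 25/6*γ12
(7/3*γ2) R2 = 35/6 + 49/18*γ12
Summing the partial products and collecting blades:
Answer: 70/9 - 13/9*γ12


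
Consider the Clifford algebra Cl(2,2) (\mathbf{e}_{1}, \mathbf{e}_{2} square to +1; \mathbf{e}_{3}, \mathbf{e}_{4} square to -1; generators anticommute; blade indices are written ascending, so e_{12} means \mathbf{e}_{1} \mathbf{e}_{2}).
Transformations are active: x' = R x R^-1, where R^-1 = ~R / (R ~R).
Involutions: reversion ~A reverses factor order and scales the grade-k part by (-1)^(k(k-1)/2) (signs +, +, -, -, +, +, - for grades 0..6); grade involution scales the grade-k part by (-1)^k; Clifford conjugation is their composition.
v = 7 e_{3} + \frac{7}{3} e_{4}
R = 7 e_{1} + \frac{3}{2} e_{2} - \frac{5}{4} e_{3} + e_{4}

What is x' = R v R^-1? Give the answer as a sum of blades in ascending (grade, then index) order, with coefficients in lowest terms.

~R = 7 e_{1} + \frac{3}{2} e_{2} - \frac{5}{4} e_{3} + e_{4}, and R ~R = \frac{779}{16}, so R^-1 = ~R / (\frac{779}{16}).
R v = \frac{77}{12} + 49 e_{13} + \frac{49}{3} e_{14} + \frac{21}{2} e_{23} + \frac{7}{2} e_{24} - \frac{119}{12} e_{34}
Answer: \frac{4312}{2337} e_{1} + \frac{308}{779} e_{2} - \frac{17129}{2337} e_{3} - \frac{4837}{2337} e_{4}


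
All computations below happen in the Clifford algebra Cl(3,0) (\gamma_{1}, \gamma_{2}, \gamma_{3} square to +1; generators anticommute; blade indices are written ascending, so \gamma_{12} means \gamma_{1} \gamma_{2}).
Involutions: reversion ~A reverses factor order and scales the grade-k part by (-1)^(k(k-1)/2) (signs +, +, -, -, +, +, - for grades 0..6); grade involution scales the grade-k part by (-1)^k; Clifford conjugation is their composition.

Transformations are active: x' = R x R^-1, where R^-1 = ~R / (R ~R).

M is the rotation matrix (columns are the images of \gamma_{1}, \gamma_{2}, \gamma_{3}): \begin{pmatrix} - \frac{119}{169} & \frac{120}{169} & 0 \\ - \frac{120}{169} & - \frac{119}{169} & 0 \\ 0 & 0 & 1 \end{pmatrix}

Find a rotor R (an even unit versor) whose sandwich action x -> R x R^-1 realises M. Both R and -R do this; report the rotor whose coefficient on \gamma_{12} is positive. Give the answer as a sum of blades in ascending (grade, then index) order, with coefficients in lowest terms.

Method: write R = a + b12*\gamma_{12} + b13*\gamma_{13} + b23*\gamma_{23} with a^2 + b12^2 + b13^2 + b23^2 = 1 (so R^-1 = ~R). Expanding the columns R e_j ~R gives tr M = 4a^2 - 1 and, from the antisymmetric part, M21 - M12 = -4a*b12, M13 - M31 = 4a*b13, M32 - M23 = -4a*b23.
Here tr M = -\frac{69}{169}, so a^2 = (1 + tr M)/4 = \frac{25}{169} and a = ±\frac{5}{13}. Taking a = \frac{5}{13}: M21 - M12 = -\frac{240}{169}, M13 - M31 = 0, M32 - M23 = 0, giving b12 = \frac{12}{13}, b13 = 0, b23 = 0, i.e. R = \frac{5}{13} + \frac{12}{13} \gamma_{12}.
Its \gamma_{12} coefficient is already positive.
Answer: \frac{5}{13} + \frac{12}{13} \gamma_{12}. Recall the cover is two-to-one: with M of trace -\frac{69}{169}, both preimages act alike, and the stated \gamma_{12} sign chooses the sheet.


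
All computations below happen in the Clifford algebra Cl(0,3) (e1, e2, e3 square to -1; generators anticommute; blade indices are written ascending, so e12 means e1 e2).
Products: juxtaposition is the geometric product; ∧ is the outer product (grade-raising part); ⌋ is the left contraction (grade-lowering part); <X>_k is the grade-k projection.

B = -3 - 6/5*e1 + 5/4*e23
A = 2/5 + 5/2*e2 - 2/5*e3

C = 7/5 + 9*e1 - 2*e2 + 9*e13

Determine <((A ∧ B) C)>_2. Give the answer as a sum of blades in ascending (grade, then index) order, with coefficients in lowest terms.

step 1: -6/5 - 12/25*e1 - 15/2*e2 + 6/5*e3 + 3*e12 - 12/25*e13 + 1/2*e23
step 2: -201/25 + 666/125*e1 + 189/10*e2 + 17/25*e3 + 1704/25*e12 - 2784/125*e13 + 301/10*e23 + 1776/25*e123
step 3: 1704/25*e12 - 2784/125*e13 + 301/10*e23
Answer: 1704/25*e12 - 2784/125*e13 + 301/10*e23


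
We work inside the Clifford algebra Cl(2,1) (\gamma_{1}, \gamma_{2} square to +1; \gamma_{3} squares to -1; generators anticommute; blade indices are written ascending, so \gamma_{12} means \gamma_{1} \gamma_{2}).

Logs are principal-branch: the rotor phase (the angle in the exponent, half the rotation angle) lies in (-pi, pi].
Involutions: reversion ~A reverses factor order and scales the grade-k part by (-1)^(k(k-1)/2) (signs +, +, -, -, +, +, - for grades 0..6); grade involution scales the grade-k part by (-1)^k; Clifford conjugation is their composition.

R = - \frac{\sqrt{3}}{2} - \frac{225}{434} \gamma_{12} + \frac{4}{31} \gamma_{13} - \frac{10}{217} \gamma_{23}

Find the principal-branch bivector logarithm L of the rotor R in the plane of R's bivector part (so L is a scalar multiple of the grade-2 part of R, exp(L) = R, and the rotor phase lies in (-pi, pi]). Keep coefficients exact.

The scalar part of R is - \frac{\sqrt{3}}{2}, and that scalar determines the rotor phase on the principal branch; recovering the unit plane as bivector-part over sine of the phase gives L = phase * plane.
Concretely: cos(phase) = - \frac{\sqrt{3}}{2} gives phase = ±\frac{5 \pi}{6}, and since phase/sin(phase) is even the sign is immaterial: L = (phase/sin(phase)) * <R>_2 = (\frac{5 \pi}{3}) * <R>_2.
Answer: - \frac{375 \pi}{434} \gamma_{12} + \frac{20 \pi}{93} \gamma_{13} - \frac{50 \pi}{651} \gamma_{23}
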